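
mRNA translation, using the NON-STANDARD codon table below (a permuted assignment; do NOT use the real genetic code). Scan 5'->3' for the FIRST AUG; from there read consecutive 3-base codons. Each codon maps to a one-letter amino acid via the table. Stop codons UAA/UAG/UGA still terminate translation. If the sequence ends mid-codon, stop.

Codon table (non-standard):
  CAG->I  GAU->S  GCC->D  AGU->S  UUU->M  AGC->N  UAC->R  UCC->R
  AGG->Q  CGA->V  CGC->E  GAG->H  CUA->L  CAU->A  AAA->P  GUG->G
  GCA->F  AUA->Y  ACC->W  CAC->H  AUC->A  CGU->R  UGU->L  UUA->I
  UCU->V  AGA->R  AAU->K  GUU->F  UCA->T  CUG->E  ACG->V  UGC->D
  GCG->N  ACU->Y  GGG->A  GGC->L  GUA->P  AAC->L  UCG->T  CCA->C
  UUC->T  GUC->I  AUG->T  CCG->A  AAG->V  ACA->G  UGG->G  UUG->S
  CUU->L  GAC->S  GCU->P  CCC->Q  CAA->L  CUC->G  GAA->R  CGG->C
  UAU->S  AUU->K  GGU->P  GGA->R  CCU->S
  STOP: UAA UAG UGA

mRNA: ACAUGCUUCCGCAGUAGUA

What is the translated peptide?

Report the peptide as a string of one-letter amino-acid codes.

start AUG at pos 2
pos 2: AUG -> T; peptide=T
pos 5: CUU -> L; peptide=TL
pos 8: CCG -> A; peptide=TLA
pos 11: CAG -> I; peptide=TLAI
pos 14: UAG -> STOP

Answer: TLAI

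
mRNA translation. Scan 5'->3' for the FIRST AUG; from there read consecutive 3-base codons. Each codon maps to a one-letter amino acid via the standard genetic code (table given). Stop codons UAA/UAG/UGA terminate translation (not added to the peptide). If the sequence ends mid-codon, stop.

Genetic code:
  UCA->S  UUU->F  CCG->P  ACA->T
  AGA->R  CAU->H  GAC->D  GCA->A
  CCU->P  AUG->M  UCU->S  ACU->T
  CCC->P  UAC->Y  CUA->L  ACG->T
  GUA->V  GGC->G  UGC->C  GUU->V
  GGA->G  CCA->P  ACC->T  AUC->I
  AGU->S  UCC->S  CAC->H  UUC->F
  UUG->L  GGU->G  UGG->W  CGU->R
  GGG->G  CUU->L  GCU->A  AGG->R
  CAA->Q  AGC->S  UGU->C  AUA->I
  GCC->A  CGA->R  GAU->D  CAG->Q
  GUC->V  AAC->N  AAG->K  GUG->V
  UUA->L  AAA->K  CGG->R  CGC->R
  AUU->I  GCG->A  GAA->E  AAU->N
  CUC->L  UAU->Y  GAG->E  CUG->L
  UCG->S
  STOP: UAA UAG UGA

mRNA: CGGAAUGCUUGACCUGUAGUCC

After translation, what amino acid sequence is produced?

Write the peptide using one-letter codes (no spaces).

start AUG at pos 4
pos 4: AUG -> M; peptide=M
pos 7: CUU -> L; peptide=ML
pos 10: GAC -> D; peptide=MLD
pos 13: CUG -> L; peptide=MLDL
pos 16: UAG -> STOP

Answer: MLDL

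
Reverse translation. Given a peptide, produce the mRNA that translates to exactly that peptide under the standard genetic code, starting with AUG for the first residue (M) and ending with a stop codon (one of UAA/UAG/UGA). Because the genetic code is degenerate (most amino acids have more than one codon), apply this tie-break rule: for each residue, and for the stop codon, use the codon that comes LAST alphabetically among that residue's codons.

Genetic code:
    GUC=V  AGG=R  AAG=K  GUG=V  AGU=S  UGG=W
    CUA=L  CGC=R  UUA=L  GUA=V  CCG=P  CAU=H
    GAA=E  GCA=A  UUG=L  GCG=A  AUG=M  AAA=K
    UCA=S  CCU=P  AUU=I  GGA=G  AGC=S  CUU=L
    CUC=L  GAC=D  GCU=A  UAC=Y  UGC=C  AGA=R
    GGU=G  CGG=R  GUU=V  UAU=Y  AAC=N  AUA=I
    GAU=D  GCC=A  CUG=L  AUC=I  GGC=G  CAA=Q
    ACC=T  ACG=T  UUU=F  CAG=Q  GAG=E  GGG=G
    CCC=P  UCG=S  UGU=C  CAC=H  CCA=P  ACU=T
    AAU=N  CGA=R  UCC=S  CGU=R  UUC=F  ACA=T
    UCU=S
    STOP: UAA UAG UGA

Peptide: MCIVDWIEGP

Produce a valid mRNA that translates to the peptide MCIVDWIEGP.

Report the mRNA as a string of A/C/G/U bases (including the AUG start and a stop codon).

Answer: mRNA: AUGUGUAUUGUUGAUUGGAUUGAGGGUCCUUGA

Derivation:
residue 1: M -> AUG (start codon)
residue 2: C codons sorted = UGC,UGU -> pick last = UGU
residue 3: I codons sorted = AUA,AUC,AUU -> pick last = AUU
residue 4: V codons sorted = GUA,GUC,GUG,GUU -> pick last = GUU
residue 5: D codons sorted = GAC,GAU -> pick last = GAU
residue 6: W -> UGG (only codon)
residue 7: I codons sorted = AUA,AUC,AUU -> pick last = AUU
residue 8: E codons sorted = GAA,GAG -> pick last = GAG
residue 9: G codons sorted = GGA,GGC,GGG,GGU -> pick last = GGU
residue 10: P codons sorted = CCA,CCC,CCG,CCU -> pick last = CCU
terminator: stop codons sorted = UAA,UAG,UGA -> pick last = UGA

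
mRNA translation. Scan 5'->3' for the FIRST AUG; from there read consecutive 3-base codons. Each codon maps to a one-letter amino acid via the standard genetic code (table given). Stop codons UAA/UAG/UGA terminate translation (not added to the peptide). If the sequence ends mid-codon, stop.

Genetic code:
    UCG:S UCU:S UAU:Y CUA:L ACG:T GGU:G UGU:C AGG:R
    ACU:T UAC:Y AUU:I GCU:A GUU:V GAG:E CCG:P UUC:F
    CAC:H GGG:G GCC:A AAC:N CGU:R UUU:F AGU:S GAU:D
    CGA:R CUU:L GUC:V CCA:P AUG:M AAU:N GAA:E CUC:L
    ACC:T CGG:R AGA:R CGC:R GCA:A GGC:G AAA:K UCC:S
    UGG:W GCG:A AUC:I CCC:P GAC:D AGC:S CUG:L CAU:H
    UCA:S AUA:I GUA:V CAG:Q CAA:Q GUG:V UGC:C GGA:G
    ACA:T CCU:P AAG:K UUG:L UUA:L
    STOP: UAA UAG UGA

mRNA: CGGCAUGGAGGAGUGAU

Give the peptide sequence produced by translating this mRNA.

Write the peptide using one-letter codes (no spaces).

Answer: MEE

Derivation:
start AUG at pos 4
pos 4: AUG -> M; peptide=M
pos 7: GAG -> E; peptide=ME
pos 10: GAG -> E; peptide=MEE
pos 13: UGA -> STOP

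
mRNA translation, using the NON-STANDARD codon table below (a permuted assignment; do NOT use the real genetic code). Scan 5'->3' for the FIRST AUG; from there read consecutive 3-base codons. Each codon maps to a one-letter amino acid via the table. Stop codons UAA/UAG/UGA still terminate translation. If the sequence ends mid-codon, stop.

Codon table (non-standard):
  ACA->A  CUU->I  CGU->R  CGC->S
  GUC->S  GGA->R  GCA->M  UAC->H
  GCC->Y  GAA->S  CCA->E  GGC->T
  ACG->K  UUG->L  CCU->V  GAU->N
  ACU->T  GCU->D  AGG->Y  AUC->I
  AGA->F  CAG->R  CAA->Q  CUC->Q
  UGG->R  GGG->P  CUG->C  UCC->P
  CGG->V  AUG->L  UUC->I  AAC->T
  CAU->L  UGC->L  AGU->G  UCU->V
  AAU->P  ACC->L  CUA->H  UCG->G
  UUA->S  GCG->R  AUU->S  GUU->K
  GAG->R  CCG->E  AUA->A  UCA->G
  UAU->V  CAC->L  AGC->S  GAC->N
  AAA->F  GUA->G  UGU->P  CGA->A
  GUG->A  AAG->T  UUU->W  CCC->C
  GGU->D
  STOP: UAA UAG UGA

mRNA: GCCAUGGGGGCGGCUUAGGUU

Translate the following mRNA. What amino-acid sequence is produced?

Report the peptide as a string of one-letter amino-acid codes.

start AUG at pos 3
pos 3: AUG -> L; peptide=L
pos 6: GGG -> P; peptide=LP
pos 9: GCG -> R; peptide=LPR
pos 12: GCU -> D; peptide=LPRD
pos 15: UAG -> STOP

Answer: LPRD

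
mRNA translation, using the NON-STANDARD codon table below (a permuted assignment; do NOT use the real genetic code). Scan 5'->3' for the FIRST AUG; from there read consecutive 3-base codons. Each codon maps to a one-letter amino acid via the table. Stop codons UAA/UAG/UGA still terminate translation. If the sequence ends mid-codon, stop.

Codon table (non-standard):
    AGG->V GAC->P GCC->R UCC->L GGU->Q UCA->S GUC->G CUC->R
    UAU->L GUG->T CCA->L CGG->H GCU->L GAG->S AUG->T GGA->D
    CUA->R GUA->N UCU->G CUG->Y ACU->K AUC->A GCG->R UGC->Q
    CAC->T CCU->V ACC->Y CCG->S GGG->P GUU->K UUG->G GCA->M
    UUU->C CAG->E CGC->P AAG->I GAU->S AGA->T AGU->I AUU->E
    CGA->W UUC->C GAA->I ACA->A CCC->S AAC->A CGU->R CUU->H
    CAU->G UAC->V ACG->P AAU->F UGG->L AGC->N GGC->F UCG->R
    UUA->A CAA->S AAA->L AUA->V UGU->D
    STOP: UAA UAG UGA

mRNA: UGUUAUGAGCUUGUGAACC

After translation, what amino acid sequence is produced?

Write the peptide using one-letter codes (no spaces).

Answer: TNG

Derivation:
start AUG at pos 4
pos 4: AUG -> T; peptide=T
pos 7: AGC -> N; peptide=TN
pos 10: UUG -> G; peptide=TNG
pos 13: UGA -> STOP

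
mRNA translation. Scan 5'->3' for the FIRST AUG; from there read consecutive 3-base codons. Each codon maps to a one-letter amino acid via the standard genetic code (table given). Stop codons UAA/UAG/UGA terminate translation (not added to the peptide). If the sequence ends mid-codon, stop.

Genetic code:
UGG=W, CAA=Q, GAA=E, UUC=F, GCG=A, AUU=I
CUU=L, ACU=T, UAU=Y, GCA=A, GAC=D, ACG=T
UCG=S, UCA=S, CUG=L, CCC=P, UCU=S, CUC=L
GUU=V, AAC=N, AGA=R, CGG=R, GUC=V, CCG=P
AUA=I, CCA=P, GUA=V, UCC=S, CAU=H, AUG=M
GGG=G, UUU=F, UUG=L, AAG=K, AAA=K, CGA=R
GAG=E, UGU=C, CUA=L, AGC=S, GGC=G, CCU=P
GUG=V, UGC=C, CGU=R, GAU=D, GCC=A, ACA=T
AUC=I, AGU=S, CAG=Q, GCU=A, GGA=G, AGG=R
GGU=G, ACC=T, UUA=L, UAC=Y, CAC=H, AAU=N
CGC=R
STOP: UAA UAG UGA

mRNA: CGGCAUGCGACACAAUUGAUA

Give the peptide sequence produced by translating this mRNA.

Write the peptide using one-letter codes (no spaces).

start AUG at pos 4
pos 4: AUG -> M; peptide=M
pos 7: CGA -> R; peptide=MR
pos 10: CAC -> H; peptide=MRH
pos 13: AAU -> N; peptide=MRHN
pos 16: UGA -> STOP

Answer: MRHN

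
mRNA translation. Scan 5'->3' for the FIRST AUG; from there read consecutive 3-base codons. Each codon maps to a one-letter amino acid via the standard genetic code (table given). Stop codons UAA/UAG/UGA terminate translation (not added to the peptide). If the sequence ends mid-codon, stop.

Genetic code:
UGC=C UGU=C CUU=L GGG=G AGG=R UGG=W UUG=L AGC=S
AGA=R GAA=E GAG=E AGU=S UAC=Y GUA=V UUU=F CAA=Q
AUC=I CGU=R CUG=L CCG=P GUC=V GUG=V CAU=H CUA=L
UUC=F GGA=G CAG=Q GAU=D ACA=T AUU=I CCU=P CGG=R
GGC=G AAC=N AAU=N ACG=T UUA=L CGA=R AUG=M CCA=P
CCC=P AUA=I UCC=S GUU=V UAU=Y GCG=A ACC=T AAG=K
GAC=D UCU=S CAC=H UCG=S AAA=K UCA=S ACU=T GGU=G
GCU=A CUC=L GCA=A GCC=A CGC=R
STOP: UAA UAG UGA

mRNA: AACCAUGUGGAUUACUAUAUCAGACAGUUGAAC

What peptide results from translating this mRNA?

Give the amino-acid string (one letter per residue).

Answer: MWITISDS

Derivation:
start AUG at pos 4
pos 4: AUG -> M; peptide=M
pos 7: UGG -> W; peptide=MW
pos 10: AUU -> I; peptide=MWI
pos 13: ACU -> T; peptide=MWIT
pos 16: AUA -> I; peptide=MWITI
pos 19: UCA -> S; peptide=MWITIS
pos 22: GAC -> D; peptide=MWITISD
pos 25: AGU -> S; peptide=MWITISDS
pos 28: UGA -> STOP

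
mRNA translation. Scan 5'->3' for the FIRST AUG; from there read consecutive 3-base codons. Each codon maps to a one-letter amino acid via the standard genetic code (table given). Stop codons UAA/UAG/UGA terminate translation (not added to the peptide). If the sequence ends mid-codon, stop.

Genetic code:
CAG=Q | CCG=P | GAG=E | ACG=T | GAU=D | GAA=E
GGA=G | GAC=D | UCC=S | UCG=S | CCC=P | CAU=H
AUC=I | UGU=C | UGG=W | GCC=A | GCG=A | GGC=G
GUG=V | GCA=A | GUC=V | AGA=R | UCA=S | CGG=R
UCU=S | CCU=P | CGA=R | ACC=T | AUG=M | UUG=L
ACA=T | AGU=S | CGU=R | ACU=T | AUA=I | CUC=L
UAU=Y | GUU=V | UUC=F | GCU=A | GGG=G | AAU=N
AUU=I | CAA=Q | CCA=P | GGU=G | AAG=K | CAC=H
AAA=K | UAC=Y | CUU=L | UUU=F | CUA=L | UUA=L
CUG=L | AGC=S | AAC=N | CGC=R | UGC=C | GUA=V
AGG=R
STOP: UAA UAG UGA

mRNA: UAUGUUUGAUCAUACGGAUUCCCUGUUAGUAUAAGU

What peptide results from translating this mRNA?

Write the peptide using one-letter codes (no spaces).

start AUG at pos 1
pos 1: AUG -> M; peptide=M
pos 4: UUU -> F; peptide=MF
pos 7: GAU -> D; peptide=MFD
pos 10: CAU -> H; peptide=MFDH
pos 13: ACG -> T; peptide=MFDHT
pos 16: GAU -> D; peptide=MFDHTD
pos 19: UCC -> S; peptide=MFDHTDS
pos 22: CUG -> L; peptide=MFDHTDSL
pos 25: UUA -> L; peptide=MFDHTDSLL
pos 28: GUA -> V; peptide=MFDHTDSLLV
pos 31: UAA -> STOP

Answer: MFDHTDSLLV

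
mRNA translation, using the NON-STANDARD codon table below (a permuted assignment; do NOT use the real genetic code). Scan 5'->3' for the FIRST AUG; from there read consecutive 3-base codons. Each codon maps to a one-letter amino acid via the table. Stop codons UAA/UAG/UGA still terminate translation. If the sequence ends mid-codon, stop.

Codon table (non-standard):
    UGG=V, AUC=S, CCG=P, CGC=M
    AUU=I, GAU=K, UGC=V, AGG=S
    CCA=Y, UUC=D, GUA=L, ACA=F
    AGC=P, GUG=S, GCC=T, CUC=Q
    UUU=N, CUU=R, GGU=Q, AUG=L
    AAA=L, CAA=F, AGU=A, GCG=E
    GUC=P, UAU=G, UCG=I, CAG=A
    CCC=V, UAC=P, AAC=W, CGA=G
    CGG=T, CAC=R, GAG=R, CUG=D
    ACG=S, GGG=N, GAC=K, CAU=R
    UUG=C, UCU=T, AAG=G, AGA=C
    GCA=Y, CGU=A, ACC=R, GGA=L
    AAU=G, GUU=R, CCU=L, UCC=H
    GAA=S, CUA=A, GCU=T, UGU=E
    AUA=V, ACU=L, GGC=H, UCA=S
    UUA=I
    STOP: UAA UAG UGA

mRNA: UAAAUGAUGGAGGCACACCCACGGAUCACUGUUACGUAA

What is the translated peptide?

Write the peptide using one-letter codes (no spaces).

Answer: LLRYRYTSLRS

Derivation:
start AUG at pos 3
pos 3: AUG -> L; peptide=L
pos 6: AUG -> L; peptide=LL
pos 9: GAG -> R; peptide=LLR
pos 12: GCA -> Y; peptide=LLRY
pos 15: CAC -> R; peptide=LLRYR
pos 18: CCA -> Y; peptide=LLRYRY
pos 21: CGG -> T; peptide=LLRYRYT
pos 24: AUC -> S; peptide=LLRYRYTS
pos 27: ACU -> L; peptide=LLRYRYTSL
pos 30: GUU -> R; peptide=LLRYRYTSLR
pos 33: ACG -> S; peptide=LLRYRYTSLRS
pos 36: UAA -> STOP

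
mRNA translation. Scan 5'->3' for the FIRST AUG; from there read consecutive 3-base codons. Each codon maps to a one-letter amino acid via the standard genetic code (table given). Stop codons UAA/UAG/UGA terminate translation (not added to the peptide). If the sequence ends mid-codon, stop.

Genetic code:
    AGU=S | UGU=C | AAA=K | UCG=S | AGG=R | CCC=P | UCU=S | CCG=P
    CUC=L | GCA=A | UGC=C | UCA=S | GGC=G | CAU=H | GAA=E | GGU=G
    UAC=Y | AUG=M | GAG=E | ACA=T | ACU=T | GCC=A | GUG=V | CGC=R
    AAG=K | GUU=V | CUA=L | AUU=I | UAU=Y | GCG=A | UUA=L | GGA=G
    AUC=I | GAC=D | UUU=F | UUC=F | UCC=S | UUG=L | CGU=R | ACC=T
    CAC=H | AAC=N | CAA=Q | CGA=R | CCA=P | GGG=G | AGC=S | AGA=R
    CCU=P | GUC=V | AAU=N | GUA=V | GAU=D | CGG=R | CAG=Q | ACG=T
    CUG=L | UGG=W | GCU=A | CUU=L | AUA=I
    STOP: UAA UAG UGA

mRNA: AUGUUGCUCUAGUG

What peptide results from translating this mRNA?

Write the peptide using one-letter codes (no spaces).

Answer: MLL

Derivation:
start AUG at pos 0
pos 0: AUG -> M; peptide=M
pos 3: UUG -> L; peptide=ML
pos 6: CUC -> L; peptide=MLL
pos 9: UAG -> STOP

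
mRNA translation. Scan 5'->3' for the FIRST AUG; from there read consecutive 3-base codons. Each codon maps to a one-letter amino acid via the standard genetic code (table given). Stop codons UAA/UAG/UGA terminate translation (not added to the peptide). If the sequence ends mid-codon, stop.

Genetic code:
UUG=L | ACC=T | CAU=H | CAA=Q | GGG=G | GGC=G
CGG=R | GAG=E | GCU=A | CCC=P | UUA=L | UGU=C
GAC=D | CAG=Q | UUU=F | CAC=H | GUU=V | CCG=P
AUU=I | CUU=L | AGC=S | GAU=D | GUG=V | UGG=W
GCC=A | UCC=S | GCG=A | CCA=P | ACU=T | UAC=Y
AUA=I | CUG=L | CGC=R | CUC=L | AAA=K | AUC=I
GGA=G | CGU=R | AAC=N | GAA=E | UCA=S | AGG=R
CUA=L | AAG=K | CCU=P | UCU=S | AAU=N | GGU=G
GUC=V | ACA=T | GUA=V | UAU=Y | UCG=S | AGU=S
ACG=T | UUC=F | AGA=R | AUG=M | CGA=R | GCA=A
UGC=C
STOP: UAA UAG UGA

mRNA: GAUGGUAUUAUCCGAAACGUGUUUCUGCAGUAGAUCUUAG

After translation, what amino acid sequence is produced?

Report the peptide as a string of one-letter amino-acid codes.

start AUG at pos 1
pos 1: AUG -> M; peptide=M
pos 4: GUA -> V; peptide=MV
pos 7: UUA -> L; peptide=MVL
pos 10: UCC -> S; peptide=MVLS
pos 13: GAA -> E; peptide=MVLSE
pos 16: ACG -> T; peptide=MVLSET
pos 19: UGU -> C; peptide=MVLSETC
pos 22: UUC -> F; peptide=MVLSETCF
pos 25: UGC -> C; peptide=MVLSETCFC
pos 28: AGU -> S; peptide=MVLSETCFCS
pos 31: AGA -> R; peptide=MVLSETCFCSR
pos 34: UCU -> S; peptide=MVLSETCFCSRS
pos 37: UAG -> STOP

Answer: MVLSETCFCSRS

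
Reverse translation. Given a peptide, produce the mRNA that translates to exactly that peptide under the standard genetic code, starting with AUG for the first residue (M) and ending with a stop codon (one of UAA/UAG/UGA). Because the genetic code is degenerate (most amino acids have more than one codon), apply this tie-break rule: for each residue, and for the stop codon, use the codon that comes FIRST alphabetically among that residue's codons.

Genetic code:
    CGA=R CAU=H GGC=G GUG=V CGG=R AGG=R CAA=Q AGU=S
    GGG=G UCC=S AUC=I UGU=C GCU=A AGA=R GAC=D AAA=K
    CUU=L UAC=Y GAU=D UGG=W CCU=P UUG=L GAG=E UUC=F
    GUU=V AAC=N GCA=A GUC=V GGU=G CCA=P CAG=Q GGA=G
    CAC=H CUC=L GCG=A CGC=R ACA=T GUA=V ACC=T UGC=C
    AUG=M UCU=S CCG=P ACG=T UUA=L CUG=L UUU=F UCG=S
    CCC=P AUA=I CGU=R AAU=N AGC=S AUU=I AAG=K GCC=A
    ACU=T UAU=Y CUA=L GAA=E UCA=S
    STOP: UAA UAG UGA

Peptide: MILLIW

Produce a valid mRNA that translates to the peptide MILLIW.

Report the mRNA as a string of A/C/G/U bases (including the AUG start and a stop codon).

Answer: mRNA: AUGAUACUACUAAUAUGGUAA

Derivation:
residue 1: M -> AUG (start codon)
residue 2: I codons sorted = AUA,AUC,AUU -> pick first = AUA
residue 3: L codons sorted = CUA,CUC,CUG,CUU,UUA,UUG -> pick first = CUA
residue 4: L codons sorted = CUA,CUC,CUG,CUU,UUA,UUG -> pick first = CUA
residue 5: I codons sorted = AUA,AUC,AUU -> pick first = AUA
residue 6: W -> UGG (only codon)
terminator: stop codons sorted = UAA,UAG,UGA -> pick first = UAA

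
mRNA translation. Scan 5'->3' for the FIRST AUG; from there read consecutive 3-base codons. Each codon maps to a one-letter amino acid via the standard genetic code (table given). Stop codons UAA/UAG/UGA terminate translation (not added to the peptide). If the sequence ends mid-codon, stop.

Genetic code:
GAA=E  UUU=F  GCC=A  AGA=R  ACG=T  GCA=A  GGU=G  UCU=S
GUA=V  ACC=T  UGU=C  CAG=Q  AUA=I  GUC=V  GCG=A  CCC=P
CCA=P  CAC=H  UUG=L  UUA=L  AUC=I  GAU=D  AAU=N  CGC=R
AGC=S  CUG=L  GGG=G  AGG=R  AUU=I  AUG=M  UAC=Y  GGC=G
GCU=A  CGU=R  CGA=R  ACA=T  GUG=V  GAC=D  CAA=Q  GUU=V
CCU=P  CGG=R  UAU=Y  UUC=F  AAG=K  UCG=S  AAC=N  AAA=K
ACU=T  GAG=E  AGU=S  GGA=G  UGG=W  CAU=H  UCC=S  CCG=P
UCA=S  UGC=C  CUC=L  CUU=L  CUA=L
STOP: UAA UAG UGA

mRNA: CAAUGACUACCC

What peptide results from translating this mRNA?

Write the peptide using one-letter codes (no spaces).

start AUG at pos 2
pos 2: AUG -> M; peptide=M
pos 5: ACU -> T; peptide=MT
pos 8: ACC -> T; peptide=MTT
pos 11: only 1 nt remain (<3), stop (end of mRNA)

Answer: MTT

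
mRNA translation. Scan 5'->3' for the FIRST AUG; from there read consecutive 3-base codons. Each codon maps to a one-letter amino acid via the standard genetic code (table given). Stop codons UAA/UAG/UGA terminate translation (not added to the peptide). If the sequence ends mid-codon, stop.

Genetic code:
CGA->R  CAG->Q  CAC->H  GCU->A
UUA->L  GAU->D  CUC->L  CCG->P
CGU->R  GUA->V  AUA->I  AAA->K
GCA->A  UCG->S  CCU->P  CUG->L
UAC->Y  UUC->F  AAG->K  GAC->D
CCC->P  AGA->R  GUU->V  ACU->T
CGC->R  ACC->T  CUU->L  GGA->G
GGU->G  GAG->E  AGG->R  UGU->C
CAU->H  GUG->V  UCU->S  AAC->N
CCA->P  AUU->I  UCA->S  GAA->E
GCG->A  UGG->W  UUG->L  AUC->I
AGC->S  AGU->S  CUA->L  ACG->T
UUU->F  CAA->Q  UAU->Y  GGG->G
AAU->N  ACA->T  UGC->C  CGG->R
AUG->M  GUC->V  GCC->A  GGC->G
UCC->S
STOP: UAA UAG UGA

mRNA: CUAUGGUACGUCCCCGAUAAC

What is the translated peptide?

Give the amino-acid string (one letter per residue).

Answer: MVRPR

Derivation:
start AUG at pos 2
pos 2: AUG -> M; peptide=M
pos 5: GUA -> V; peptide=MV
pos 8: CGU -> R; peptide=MVR
pos 11: CCC -> P; peptide=MVRP
pos 14: CGA -> R; peptide=MVRPR
pos 17: UAA -> STOP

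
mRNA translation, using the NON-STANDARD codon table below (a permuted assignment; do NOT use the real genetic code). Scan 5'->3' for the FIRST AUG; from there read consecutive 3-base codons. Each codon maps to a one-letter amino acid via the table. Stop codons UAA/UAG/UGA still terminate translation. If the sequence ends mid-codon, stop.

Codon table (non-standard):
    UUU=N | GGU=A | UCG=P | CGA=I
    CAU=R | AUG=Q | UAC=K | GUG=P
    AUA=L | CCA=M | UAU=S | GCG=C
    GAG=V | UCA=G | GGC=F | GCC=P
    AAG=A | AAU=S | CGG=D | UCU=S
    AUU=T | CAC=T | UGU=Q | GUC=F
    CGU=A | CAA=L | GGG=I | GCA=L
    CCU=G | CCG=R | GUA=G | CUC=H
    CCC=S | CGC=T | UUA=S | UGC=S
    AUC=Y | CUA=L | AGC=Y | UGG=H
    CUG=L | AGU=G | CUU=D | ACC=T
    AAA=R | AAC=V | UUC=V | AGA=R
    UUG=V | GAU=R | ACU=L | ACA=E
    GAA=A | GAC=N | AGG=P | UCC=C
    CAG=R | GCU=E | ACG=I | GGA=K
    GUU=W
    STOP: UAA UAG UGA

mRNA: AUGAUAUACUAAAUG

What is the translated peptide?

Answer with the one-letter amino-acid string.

start AUG at pos 0
pos 0: AUG -> Q; peptide=Q
pos 3: AUA -> L; peptide=QL
pos 6: UAC -> K; peptide=QLK
pos 9: UAA -> STOP

Answer: QLK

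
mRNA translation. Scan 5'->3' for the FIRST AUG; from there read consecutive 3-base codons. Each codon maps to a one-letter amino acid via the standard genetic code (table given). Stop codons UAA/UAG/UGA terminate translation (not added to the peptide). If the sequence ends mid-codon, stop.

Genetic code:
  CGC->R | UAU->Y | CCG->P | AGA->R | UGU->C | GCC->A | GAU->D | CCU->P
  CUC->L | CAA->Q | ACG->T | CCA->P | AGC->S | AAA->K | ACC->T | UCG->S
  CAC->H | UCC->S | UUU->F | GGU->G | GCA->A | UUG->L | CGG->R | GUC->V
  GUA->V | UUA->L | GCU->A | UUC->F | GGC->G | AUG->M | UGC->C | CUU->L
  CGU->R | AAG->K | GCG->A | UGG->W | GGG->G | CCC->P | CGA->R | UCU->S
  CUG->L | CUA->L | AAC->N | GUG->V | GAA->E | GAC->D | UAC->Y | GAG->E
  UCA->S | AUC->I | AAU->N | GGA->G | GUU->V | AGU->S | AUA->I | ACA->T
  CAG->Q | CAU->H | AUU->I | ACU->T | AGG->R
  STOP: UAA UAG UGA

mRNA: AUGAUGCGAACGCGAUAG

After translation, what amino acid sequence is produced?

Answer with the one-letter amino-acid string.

Answer: MMRTR

Derivation:
start AUG at pos 0
pos 0: AUG -> M; peptide=M
pos 3: AUG -> M; peptide=MM
pos 6: CGA -> R; peptide=MMR
pos 9: ACG -> T; peptide=MMRT
pos 12: CGA -> R; peptide=MMRTR
pos 15: UAG -> STOP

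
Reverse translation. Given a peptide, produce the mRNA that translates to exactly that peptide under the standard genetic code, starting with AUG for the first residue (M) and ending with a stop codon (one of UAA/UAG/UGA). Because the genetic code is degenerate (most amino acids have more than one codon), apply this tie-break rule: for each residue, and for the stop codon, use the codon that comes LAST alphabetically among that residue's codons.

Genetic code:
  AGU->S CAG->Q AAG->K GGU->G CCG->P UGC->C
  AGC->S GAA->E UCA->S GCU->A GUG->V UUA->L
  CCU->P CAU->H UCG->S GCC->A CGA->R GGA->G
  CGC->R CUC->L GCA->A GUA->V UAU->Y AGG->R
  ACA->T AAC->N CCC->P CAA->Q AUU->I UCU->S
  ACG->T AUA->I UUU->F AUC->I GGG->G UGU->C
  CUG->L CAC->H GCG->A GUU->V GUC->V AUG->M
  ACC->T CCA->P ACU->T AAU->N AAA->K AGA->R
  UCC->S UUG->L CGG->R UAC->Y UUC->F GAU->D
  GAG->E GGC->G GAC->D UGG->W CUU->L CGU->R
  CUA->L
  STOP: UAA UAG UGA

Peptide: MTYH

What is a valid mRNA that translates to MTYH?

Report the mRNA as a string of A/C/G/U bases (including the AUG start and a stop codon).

residue 1: M -> AUG (start codon)
residue 2: T codons sorted = ACA,ACC,ACG,ACU -> pick last = ACU
residue 3: Y codons sorted = UAC,UAU -> pick last = UAU
residue 4: H codons sorted = CAC,CAU -> pick last = CAU
terminator: stop codons sorted = UAA,UAG,UGA -> pick last = UGA

Answer: mRNA: AUGACUUAUCAUUGA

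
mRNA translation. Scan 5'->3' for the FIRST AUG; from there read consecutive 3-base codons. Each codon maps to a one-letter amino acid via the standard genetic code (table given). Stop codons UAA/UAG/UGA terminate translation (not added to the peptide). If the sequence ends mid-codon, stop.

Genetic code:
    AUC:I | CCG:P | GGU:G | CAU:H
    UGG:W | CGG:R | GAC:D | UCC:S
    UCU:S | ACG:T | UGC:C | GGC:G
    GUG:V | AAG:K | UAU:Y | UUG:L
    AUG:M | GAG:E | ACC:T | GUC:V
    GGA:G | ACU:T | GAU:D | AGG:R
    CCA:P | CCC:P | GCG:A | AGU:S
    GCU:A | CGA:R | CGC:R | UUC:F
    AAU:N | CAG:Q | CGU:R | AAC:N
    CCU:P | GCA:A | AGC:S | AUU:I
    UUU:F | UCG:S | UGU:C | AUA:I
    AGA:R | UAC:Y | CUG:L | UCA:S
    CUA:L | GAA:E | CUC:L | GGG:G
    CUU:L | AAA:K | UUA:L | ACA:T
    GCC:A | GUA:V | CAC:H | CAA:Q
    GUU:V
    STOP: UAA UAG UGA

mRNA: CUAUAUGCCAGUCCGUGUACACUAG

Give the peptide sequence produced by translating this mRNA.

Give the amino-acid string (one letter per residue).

Answer: MPVRVH

Derivation:
start AUG at pos 4
pos 4: AUG -> M; peptide=M
pos 7: CCA -> P; peptide=MP
pos 10: GUC -> V; peptide=MPV
pos 13: CGU -> R; peptide=MPVR
pos 16: GUA -> V; peptide=MPVRV
pos 19: CAC -> H; peptide=MPVRVH
pos 22: UAG -> STOP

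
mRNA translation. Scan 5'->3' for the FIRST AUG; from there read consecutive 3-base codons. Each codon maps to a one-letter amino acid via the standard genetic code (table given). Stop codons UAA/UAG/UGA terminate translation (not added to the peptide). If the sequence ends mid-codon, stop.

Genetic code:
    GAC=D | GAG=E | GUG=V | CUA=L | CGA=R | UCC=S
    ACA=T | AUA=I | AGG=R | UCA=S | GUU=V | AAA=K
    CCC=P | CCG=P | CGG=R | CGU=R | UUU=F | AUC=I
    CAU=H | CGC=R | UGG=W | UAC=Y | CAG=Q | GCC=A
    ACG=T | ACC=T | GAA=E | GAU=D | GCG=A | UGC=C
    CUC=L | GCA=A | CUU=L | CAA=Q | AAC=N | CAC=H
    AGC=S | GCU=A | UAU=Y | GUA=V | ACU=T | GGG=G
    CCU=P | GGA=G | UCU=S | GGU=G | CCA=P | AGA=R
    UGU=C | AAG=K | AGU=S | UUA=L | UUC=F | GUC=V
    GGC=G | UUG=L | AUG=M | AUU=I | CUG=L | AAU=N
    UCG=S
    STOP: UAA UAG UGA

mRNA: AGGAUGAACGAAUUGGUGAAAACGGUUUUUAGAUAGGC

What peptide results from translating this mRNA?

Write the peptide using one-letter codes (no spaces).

Answer: MNELVKTVFR

Derivation:
start AUG at pos 3
pos 3: AUG -> M; peptide=M
pos 6: AAC -> N; peptide=MN
pos 9: GAA -> E; peptide=MNE
pos 12: UUG -> L; peptide=MNEL
pos 15: GUG -> V; peptide=MNELV
pos 18: AAA -> K; peptide=MNELVK
pos 21: ACG -> T; peptide=MNELVKT
pos 24: GUU -> V; peptide=MNELVKTV
pos 27: UUU -> F; peptide=MNELVKTVF
pos 30: AGA -> R; peptide=MNELVKTVFR
pos 33: UAG -> STOP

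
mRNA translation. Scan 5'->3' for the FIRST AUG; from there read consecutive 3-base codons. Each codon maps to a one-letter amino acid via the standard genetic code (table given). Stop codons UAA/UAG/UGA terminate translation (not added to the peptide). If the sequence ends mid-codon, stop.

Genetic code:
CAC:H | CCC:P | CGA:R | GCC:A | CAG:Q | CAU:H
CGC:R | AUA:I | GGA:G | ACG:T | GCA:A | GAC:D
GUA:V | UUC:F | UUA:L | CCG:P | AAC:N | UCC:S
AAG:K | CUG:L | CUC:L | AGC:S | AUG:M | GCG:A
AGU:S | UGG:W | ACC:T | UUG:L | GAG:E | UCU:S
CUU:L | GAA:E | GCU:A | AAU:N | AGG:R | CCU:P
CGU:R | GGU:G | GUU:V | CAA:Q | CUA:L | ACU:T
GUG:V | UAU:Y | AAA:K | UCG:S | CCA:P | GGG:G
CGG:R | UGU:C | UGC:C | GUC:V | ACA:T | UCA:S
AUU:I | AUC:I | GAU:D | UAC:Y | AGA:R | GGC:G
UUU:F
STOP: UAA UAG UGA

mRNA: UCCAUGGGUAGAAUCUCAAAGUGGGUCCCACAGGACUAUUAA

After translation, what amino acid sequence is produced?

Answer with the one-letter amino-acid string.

start AUG at pos 3
pos 3: AUG -> M; peptide=M
pos 6: GGU -> G; peptide=MG
pos 9: AGA -> R; peptide=MGR
pos 12: AUC -> I; peptide=MGRI
pos 15: UCA -> S; peptide=MGRIS
pos 18: AAG -> K; peptide=MGRISK
pos 21: UGG -> W; peptide=MGRISKW
pos 24: GUC -> V; peptide=MGRISKWV
pos 27: CCA -> P; peptide=MGRISKWVP
pos 30: CAG -> Q; peptide=MGRISKWVPQ
pos 33: GAC -> D; peptide=MGRISKWVPQD
pos 36: UAU -> Y; peptide=MGRISKWVPQDY
pos 39: UAA -> STOP

Answer: MGRISKWVPQDY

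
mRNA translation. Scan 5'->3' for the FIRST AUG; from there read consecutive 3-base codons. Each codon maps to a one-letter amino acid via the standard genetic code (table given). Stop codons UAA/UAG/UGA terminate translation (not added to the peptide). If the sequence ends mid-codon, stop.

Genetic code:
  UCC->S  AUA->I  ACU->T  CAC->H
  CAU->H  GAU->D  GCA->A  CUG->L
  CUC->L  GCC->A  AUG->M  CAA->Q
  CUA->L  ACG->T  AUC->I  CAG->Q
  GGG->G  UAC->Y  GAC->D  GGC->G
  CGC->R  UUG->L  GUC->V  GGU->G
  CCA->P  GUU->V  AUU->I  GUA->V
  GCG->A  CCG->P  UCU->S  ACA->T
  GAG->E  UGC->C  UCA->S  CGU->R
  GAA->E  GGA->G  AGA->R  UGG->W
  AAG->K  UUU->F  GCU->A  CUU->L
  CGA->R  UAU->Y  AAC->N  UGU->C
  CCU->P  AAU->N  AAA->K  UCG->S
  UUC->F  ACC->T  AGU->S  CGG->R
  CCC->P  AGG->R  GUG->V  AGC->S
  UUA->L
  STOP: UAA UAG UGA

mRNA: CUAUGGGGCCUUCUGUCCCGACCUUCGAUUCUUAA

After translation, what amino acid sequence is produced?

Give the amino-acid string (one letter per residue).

start AUG at pos 2
pos 2: AUG -> M; peptide=M
pos 5: GGG -> G; peptide=MG
pos 8: CCU -> P; peptide=MGP
pos 11: UCU -> S; peptide=MGPS
pos 14: GUC -> V; peptide=MGPSV
pos 17: CCG -> P; peptide=MGPSVP
pos 20: ACC -> T; peptide=MGPSVPT
pos 23: UUC -> F; peptide=MGPSVPTF
pos 26: GAU -> D; peptide=MGPSVPTFD
pos 29: UCU -> S; peptide=MGPSVPTFDS
pos 32: UAA -> STOP

Answer: MGPSVPTFDS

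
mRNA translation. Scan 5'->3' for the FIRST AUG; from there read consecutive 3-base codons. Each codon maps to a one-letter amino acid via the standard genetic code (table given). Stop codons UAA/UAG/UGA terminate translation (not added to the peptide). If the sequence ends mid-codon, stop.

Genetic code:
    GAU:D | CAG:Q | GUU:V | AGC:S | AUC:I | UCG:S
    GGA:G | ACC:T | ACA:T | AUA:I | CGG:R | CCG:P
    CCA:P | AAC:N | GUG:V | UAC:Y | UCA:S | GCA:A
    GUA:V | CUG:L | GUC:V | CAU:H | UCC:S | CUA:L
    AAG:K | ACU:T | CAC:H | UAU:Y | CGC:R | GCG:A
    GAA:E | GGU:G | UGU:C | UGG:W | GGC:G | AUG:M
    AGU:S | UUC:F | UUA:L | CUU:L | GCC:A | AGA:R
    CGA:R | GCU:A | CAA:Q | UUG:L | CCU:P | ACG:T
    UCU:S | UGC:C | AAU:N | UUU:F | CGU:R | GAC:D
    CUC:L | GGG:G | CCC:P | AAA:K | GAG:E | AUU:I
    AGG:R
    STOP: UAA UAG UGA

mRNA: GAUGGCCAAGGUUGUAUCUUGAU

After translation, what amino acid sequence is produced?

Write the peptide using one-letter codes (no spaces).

start AUG at pos 1
pos 1: AUG -> M; peptide=M
pos 4: GCC -> A; peptide=MA
pos 7: AAG -> K; peptide=MAK
pos 10: GUU -> V; peptide=MAKV
pos 13: GUA -> V; peptide=MAKVV
pos 16: UCU -> S; peptide=MAKVVS
pos 19: UGA -> STOP

Answer: MAKVVS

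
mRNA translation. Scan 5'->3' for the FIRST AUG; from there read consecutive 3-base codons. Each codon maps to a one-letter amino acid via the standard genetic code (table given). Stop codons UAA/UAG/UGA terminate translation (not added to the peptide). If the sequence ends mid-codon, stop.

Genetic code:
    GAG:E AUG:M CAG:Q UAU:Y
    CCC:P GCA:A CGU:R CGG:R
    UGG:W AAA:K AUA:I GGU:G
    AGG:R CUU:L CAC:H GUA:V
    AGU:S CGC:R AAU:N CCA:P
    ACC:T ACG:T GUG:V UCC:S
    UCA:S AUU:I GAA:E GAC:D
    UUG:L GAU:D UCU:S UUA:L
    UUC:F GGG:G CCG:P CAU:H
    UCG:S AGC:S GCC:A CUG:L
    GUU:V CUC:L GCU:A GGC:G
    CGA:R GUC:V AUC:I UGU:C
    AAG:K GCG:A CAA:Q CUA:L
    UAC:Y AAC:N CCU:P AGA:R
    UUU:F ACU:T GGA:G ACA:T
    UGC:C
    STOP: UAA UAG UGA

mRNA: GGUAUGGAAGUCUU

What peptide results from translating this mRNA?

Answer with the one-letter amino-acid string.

start AUG at pos 3
pos 3: AUG -> M; peptide=M
pos 6: GAA -> E; peptide=ME
pos 9: GUC -> V; peptide=MEV
pos 12: only 2 nt remain (<3), stop (end of mRNA)

Answer: MEV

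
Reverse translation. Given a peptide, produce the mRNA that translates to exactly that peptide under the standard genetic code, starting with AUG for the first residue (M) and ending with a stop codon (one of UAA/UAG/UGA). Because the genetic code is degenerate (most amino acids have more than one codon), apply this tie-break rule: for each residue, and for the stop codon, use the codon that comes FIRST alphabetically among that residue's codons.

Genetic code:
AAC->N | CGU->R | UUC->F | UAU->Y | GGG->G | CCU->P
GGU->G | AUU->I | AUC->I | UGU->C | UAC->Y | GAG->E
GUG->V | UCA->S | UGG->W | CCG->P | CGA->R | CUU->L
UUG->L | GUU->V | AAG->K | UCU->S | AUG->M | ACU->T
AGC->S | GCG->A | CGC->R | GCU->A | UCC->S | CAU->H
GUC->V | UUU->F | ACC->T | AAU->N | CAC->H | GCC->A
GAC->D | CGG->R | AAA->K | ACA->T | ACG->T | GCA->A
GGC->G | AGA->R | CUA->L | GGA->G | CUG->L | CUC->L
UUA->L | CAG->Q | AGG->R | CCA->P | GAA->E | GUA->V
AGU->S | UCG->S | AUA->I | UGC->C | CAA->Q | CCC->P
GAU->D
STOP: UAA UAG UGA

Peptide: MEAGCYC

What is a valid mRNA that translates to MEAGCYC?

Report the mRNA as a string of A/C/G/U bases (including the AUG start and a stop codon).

Answer: mRNA: AUGGAAGCAGGAUGCUACUGCUAA

Derivation:
residue 1: M -> AUG (start codon)
residue 2: E codons sorted = GAA,GAG -> pick first = GAA
residue 3: A codons sorted = GCA,GCC,GCG,GCU -> pick first = GCA
residue 4: G codons sorted = GGA,GGC,GGG,GGU -> pick first = GGA
residue 5: C codons sorted = UGC,UGU -> pick first = UGC
residue 6: Y codons sorted = UAC,UAU -> pick first = UAC
residue 7: C codons sorted = UGC,UGU -> pick first = UGC
terminator: stop codons sorted = UAA,UAG,UGA -> pick first = UAA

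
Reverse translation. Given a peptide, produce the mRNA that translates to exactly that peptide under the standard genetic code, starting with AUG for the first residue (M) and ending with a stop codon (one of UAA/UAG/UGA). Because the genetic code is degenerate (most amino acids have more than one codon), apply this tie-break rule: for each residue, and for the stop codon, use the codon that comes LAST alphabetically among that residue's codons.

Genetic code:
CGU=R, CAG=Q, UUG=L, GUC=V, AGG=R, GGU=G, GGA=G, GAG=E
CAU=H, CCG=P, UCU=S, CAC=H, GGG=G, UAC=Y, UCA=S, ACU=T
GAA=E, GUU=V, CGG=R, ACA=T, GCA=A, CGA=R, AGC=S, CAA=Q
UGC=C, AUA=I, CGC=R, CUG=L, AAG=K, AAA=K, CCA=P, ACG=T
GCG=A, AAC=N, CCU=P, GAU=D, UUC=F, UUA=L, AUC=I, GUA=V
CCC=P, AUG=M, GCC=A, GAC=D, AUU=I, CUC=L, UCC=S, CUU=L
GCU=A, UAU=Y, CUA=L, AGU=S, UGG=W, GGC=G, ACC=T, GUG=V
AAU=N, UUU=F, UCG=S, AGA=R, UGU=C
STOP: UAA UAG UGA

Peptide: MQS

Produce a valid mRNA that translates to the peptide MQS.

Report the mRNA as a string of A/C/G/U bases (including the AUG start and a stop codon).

residue 1: M -> AUG (start codon)
residue 2: Q codons sorted = CAA,CAG -> pick last = CAG
residue 3: S codons sorted = AGC,AGU,UCA,UCC,UCG,UCU -> pick last = UCU
terminator: stop codons sorted = UAA,UAG,UGA -> pick last = UGA

Answer: mRNA: AUGCAGUCUUGA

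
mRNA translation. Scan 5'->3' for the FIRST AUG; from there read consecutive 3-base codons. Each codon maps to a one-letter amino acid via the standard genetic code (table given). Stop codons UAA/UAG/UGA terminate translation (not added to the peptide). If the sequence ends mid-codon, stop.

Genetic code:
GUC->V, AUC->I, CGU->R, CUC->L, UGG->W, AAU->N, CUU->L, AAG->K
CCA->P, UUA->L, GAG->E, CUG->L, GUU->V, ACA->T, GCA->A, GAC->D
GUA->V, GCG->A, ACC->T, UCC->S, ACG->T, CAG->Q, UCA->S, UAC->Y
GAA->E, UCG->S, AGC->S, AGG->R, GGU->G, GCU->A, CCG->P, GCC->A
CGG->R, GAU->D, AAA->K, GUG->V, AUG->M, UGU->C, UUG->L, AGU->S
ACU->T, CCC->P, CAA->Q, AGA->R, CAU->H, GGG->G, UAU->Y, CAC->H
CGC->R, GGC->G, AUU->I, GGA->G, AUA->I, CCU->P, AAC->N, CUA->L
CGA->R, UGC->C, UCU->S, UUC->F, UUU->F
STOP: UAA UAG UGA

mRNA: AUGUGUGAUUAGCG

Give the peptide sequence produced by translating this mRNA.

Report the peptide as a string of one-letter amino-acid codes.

Answer: MCD

Derivation:
start AUG at pos 0
pos 0: AUG -> M; peptide=M
pos 3: UGU -> C; peptide=MC
pos 6: GAU -> D; peptide=MCD
pos 9: UAG -> STOP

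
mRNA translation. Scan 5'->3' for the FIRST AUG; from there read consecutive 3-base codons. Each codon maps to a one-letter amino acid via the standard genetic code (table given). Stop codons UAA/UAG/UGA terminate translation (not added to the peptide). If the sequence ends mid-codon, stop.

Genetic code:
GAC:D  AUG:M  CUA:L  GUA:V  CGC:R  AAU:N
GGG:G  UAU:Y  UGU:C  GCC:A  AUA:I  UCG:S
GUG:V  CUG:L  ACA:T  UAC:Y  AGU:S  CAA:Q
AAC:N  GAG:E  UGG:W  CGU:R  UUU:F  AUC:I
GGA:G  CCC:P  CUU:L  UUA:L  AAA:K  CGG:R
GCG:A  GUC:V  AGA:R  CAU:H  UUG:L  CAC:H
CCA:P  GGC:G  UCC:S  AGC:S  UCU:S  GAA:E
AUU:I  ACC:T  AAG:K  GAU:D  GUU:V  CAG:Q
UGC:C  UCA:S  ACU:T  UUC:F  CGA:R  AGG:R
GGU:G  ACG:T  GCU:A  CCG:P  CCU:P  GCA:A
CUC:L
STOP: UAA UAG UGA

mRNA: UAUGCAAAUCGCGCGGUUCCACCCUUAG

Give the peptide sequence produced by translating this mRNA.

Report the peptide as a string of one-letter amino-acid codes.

Answer: MQIARFHP

Derivation:
start AUG at pos 1
pos 1: AUG -> M; peptide=M
pos 4: CAA -> Q; peptide=MQ
pos 7: AUC -> I; peptide=MQI
pos 10: GCG -> A; peptide=MQIA
pos 13: CGG -> R; peptide=MQIAR
pos 16: UUC -> F; peptide=MQIARF
pos 19: CAC -> H; peptide=MQIARFH
pos 22: CCU -> P; peptide=MQIARFHP
pos 25: UAG -> STOP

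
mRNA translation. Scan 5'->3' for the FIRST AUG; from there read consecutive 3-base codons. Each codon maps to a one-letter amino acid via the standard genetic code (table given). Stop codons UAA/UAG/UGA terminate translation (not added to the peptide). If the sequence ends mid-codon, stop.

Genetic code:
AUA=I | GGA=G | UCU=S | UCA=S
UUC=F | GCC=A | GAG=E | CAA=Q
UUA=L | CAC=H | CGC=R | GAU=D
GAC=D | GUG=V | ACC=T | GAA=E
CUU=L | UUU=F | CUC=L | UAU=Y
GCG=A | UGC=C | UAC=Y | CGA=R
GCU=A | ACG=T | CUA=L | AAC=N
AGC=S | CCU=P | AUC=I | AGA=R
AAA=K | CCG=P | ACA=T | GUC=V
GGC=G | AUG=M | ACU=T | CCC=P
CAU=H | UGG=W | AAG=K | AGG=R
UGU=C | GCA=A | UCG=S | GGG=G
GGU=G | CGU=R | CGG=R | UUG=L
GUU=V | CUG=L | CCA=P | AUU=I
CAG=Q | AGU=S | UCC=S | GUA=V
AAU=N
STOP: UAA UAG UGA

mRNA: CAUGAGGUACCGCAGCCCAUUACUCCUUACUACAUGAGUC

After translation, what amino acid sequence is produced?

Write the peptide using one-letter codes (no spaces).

start AUG at pos 1
pos 1: AUG -> M; peptide=M
pos 4: AGG -> R; peptide=MR
pos 7: UAC -> Y; peptide=MRY
pos 10: CGC -> R; peptide=MRYR
pos 13: AGC -> S; peptide=MRYRS
pos 16: CCA -> P; peptide=MRYRSP
pos 19: UUA -> L; peptide=MRYRSPL
pos 22: CUC -> L; peptide=MRYRSPLL
pos 25: CUU -> L; peptide=MRYRSPLLL
pos 28: ACU -> T; peptide=MRYRSPLLLT
pos 31: ACA -> T; peptide=MRYRSPLLLTT
pos 34: UGA -> STOP

Answer: MRYRSPLLLTT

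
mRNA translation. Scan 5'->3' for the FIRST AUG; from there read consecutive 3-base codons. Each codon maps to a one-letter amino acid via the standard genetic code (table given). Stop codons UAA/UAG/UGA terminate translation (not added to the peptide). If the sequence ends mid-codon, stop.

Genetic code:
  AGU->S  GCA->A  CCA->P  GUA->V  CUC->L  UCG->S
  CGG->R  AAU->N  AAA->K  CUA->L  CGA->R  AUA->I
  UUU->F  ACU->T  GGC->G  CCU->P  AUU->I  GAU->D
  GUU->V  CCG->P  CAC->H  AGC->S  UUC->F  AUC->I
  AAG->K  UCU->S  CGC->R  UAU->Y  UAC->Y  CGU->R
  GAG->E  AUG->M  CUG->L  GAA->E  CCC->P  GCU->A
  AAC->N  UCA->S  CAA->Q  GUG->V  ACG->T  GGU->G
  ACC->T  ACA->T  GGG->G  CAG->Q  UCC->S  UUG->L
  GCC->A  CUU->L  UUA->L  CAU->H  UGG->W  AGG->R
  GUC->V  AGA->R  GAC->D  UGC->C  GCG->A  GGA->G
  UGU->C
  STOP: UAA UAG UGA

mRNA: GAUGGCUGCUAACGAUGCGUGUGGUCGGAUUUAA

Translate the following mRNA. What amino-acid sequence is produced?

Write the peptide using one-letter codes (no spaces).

start AUG at pos 1
pos 1: AUG -> M; peptide=M
pos 4: GCU -> A; peptide=MA
pos 7: GCU -> A; peptide=MAA
pos 10: AAC -> N; peptide=MAAN
pos 13: GAU -> D; peptide=MAAND
pos 16: GCG -> A; peptide=MAANDA
pos 19: UGU -> C; peptide=MAANDAC
pos 22: GGU -> G; peptide=MAANDACG
pos 25: CGG -> R; peptide=MAANDACGR
pos 28: AUU -> I; peptide=MAANDACGRI
pos 31: UAA -> STOP

Answer: MAANDACGRI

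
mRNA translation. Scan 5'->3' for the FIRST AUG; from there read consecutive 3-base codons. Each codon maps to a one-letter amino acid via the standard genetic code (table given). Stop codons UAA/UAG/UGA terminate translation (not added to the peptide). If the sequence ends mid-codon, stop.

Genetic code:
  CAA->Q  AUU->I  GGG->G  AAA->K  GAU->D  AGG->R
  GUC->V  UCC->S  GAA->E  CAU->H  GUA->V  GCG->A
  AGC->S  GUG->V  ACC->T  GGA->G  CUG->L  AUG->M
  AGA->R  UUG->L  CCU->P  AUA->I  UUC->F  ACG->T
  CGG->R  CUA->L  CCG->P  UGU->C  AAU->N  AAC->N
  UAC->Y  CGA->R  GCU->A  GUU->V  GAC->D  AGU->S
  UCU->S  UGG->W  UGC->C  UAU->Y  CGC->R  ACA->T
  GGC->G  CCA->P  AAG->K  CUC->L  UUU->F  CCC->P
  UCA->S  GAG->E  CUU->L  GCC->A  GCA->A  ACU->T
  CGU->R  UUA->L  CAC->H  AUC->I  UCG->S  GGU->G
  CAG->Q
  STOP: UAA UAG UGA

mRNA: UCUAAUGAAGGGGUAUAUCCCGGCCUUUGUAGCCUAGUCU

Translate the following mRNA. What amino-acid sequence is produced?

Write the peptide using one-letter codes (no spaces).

Answer: MKGYIPAFVA

Derivation:
start AUG at pos 4
pos 4: AUG -> M; peptide=M
pos 7: AAG -> K; peptide=MK
pos 10: GGG -> G; peptide=MKG
pos 13: UAU -> Y; peptide=MKGY
pos 16: AUC -> I; peptide=MKGYI
pos 19: CCG -> P; peptide=MKGYIP
pos 22: GCC -> A; peptide=MKGYIPA
pos 25: UUU -> F; peptide=MKGYIPAF
pos 28: GUA -> V; peptide=MKGYIPAFV
pos 31: GCC -> A; peptide=MKGYIPAFVA
pos 34: UAG -> STOP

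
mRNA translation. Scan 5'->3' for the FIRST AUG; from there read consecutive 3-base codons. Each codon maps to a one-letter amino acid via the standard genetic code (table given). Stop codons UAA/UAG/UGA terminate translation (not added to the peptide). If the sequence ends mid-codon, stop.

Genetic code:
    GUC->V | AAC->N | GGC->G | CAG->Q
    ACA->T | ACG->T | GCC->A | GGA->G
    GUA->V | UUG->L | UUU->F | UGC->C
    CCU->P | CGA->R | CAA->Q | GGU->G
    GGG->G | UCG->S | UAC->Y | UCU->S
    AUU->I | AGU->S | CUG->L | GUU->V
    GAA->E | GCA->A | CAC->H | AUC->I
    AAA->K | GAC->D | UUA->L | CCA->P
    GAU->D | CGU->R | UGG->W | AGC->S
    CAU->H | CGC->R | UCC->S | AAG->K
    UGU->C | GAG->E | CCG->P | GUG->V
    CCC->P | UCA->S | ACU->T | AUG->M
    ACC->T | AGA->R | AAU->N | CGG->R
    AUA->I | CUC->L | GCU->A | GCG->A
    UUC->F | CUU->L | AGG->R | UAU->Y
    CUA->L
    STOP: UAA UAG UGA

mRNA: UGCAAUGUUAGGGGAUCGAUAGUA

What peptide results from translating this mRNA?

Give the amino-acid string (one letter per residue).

Answer: MLGDR

Derivation:
start AUG at pos 4
pos 4: AUG -> M; peptide=M
pos 7: UUA -> L; peptide=ML
pos 10: GGG -> G; peptide=MLG
pos 13: GAU -> D; peptide=MLGD
pos 16: CGA -> R; peptide=MLGDR
pos 19: UAG -> STOP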